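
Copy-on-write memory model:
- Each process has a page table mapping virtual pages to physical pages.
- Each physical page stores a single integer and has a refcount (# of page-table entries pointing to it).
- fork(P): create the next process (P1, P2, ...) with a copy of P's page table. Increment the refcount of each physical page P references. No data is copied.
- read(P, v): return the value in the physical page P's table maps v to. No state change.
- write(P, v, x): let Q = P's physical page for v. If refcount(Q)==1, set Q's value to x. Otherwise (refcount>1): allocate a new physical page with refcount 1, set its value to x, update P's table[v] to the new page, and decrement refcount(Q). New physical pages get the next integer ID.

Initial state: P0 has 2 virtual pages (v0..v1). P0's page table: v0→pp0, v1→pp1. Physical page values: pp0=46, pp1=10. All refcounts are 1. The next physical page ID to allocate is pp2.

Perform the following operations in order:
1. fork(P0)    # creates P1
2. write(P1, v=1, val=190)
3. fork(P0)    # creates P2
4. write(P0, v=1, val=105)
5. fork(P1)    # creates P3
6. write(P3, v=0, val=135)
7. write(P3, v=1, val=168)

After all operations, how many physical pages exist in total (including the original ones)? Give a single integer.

Op 1: fork(P0) -> P1. 2 ppages; refcounts: pp0:2 pp1:2
Op 2: write(P1, v1, 190). refcount(pp1)=2>1 -> COPY to pp2. 3 ppages; refcounts: pp0:2 pp1:1 pp2:1
Op 3: fork(P0) -> P2. 3 ppages; refcounts: pp0:3 pp1:2 pp2:1
Op 4: write(P0, v1, 105). refcount(pp1)=2>1 -> COPY to pp3. 4 ppages; refcounts: pp0:3 pp1:1 pp2:1 pp3:1
Op 5: fork(P1) -> P3. 4 ppages; refcounts: pp0:4 pp1:1 pp2:2 pp3:1
Op 6: write(P3, v0, 135). refcount(pp0)=4>1 -> COPY to pp4. 5 ppages; refcounts: pp0:3 pp1:1 pp2:2 pp3:1 pp4:1
Op 7: write(P3, v1, 168). refcount(pp2)=2>1 -> COPY to pp5. 6 ppages; refcounts: pp0:3 pp1:1 pp2:1 pp3:1 pp4:1 pp5:1

Answer: 6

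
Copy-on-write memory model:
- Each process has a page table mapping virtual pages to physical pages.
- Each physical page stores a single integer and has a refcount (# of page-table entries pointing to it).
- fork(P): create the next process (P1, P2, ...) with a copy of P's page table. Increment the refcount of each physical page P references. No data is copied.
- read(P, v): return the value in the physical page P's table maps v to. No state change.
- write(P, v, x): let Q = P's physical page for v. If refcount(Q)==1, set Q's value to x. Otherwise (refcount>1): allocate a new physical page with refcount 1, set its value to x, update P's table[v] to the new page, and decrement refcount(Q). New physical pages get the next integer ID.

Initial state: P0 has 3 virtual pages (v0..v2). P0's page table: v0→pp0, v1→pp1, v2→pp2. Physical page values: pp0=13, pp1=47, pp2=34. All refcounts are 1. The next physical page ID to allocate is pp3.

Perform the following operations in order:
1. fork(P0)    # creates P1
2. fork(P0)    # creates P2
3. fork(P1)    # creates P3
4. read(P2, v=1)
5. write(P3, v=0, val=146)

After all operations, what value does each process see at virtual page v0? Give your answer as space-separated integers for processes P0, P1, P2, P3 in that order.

Op 1: fork(P0) -> P1. 3 ppages; refcounts: pp0:2 pp1:2 pp2:2
Op 2: fork(P0) -> P2. 3 ppages; refcounts: pp0:3 pp1:3 pp2:3
Op 3: fork(P1) -> P3. 3 ppages; refcounts: pp0:4 pp1:4 pp2:4
Op 4: read(P2, v1) -> 47. No state change.
Op 5: write(P3, v0, 146). refcount(pp0)=4>1 -> COPY to pp3. 4 ppages; refcounts: pp0:3 pp1:4 pp2:4 pp3:1
P0: v0 -> pp0 = 13
P1: v0 -> pp0 = 13
P2: v0 -> pp0 = 13
P3: v0 -> pp3 = 146

Answer: 13 13 13 146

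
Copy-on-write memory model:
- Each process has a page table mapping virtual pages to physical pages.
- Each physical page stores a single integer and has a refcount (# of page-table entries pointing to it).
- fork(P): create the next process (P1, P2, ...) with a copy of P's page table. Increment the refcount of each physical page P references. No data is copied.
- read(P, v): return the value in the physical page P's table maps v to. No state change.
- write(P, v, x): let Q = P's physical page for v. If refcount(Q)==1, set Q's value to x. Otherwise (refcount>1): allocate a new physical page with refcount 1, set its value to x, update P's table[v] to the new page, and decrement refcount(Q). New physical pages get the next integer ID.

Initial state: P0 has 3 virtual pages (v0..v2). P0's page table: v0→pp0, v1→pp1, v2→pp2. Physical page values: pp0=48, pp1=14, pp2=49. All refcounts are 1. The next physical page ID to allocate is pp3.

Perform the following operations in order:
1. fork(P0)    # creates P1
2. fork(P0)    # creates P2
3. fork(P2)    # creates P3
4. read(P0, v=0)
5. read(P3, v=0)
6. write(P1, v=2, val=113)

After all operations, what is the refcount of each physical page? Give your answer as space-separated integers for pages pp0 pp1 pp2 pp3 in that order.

Answer: 4 4 3 1

Derivation:
Op 1: fork(P0) -> P1. 3 ppages; refcounts: pp0:2 pp1:2 pp2:2
Op 2: fork(P0) -> P2. 3 ppages; refcounts: pp0:3 pp1:3 pp2:3
Op 3: fork(P2) -> P3. 3 ppages; refcounts: pp0:4 pp1:4 pp2:4
Op 4: read(P0, v0) -> 48. No state change.
Op 5: read(P3, v0) -> 48. No state change.
Op 6: write(P1, v2, 113). refcount(pp2)=4>1 -> COPY to pp3. 4 ppages; refcounts: pp0:4 pp1:4 pp2:3 pp3:1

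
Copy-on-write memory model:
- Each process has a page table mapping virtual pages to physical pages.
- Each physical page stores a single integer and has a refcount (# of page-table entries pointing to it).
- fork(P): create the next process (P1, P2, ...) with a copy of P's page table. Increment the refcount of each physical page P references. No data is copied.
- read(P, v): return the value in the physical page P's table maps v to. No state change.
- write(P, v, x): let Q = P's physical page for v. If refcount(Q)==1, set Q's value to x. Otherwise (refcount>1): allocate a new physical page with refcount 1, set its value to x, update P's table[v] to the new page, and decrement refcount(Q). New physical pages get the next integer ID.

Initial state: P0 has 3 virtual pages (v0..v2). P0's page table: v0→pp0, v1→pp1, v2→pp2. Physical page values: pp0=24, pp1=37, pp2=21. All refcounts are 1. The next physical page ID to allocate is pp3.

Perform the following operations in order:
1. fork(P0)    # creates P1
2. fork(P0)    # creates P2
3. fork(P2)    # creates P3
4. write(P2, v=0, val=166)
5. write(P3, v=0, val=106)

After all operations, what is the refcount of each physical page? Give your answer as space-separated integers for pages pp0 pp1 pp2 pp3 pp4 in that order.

Answer: 2 4 4 1 1

Derivation:
Op 1: fork(P0) -> P1. 3 ppages; refcounts: pp0:2 pp1:2 pp2:2
Op 2: fork(P0) -> P2. 3 ppages; refcounts: pp0:3 pp1:3 pp2:3
Op 3: fork(P2) -> P3. 3 ppages; refcounts: pp0:4 pp1:4 pp2:4
Op 4: write(P2, v0, 166). refcount(pp0)=4>1 -> COPY to pp3. 4 ppages; refcounts: pp0:3 pp1:4 pp2:4 pp3:1
Op 5: write(P3, v0, 106). refcount(pp0)=3>1 -> COPY to pp4. 5 ppages; refcounts: pp0:2 pp1:4 pp2:4 pp3:1 pp4:1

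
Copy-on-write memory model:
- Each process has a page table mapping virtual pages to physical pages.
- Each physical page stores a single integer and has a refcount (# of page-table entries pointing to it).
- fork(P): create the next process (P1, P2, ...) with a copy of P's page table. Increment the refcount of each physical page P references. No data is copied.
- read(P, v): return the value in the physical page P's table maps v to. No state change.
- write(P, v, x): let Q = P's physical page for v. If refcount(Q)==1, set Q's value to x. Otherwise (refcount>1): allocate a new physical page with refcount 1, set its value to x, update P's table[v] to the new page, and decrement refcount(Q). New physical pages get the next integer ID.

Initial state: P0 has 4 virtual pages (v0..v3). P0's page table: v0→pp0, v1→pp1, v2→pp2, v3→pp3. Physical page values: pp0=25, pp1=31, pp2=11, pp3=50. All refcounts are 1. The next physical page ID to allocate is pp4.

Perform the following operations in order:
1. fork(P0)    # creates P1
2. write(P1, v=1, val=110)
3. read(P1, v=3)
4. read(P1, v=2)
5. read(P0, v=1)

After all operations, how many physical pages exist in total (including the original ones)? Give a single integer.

Op 1: fork(P0) -> P1. 4 ppages; refcounts: pp0:2 pp1:2 pp2:2 pp3:2
Op 2: write(P1, v1, 110). refcount(pp1)=2>1 -> COPY to pp4. 5 ppages; refcounts: pp0:2 pp1:1 pp2:2 pp3:2 pp4:1
Op 3: read(P1, v3) -> 50. No state change.
Op 4: read(P1, v2) -> 11. No state change.
Op 5: read(P0, v1) -> 31. No state change.

Answer: 5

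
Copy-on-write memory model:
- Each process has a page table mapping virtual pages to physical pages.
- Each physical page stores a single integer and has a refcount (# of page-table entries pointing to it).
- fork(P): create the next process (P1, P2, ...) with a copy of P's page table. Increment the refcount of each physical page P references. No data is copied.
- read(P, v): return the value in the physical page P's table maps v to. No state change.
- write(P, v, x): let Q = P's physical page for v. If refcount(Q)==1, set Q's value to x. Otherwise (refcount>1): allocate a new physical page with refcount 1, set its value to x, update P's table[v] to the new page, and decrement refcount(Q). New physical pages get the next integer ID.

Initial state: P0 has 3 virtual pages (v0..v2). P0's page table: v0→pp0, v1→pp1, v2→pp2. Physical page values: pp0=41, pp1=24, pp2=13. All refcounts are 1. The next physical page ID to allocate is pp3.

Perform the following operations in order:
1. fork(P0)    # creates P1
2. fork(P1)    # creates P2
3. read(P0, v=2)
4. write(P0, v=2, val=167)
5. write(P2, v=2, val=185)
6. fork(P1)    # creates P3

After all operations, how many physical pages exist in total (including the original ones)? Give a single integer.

Answer: 5

Derivation:
Op 1: fork(P0) -> P1. 3 ppages; refcounts: pp0:2 pp1:2 pp2:2
Op 2: fork(P1) -> P2. 3 ppages; refcounts: pp0:3 pp1:3 pp2:3
Op 3: read(P0, v2) -> 13. No state change.
Op 4: write(P0, v2, 167). refcount(pp2)=3>1 -> COPY to pp3. 4 ppages; refcounts: pp0:3 pp1:3 pp2:2 pp3:1
Op 5: write(P2, v2, 185). refcount(pp2)=2>1 -> COPY to pp4. 5 ppages; refcounts: pp0:3 pp1:3 pp2:1 pp3:1 pp4:1
Op 6: fork(P1) -> P3. 5 ppages; refcounts: pp0:4 pp1:4 pp2:2 pp3:1 pp4:1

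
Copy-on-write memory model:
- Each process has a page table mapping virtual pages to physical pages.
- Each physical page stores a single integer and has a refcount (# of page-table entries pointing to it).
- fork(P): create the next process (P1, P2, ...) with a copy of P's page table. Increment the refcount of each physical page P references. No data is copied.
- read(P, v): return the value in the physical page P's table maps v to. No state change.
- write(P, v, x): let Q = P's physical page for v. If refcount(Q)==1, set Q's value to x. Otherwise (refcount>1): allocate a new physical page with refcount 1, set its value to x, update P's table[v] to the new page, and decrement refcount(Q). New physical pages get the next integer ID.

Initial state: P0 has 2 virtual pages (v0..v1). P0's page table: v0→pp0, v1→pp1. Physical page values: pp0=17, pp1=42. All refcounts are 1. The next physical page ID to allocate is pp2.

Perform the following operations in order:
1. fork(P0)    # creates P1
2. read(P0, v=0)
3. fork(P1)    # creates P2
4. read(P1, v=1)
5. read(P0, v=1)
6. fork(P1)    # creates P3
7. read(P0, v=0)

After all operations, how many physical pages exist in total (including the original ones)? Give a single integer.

Op 1: fork(P0) -> P1. 2 ppages; refcounts: pp0:2 pp1:2
Op 2: read(P0, v0) -> 17. No state change.
Op 3: fork(P1) -> P2. 2 ppages; refcounts: pp0:3 pp1:3
Op 4: read(P1, v1) -> 42. No state change.
Op 5: read(P0, v1) -> 42. No state change.
Op 6: fork(P1) -> P3. 2 ppages; refcounts: pp0:4 pp1:4
Op 7: read(P0, v0) -> 17. No state change.

Answer: 2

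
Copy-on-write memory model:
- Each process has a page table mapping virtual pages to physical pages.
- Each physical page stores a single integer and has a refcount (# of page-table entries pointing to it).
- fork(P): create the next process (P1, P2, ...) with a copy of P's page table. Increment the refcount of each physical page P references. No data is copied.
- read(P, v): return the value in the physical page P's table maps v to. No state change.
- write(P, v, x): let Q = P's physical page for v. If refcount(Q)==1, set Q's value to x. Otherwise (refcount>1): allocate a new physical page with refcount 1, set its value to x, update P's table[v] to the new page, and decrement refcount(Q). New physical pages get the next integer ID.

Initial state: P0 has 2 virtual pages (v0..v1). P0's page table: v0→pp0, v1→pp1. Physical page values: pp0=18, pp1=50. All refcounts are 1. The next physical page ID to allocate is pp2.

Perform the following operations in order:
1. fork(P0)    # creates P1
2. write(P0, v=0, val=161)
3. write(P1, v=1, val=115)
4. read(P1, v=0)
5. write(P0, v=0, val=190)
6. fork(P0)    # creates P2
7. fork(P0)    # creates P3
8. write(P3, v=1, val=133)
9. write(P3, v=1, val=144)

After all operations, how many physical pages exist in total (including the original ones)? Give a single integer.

Answer: 5

Derivation:
Op 1: fork(P0) -> P1. 2 ppages; refcounts: pp0:2 pp1:2
Op 2: write(P0, v0, 161). refcount(pp0)=2>1 -> COPY to pp2. 3 ppages; refcounts: pp0:1 pp1:2 pp2:1
Op 3: write(P1, v1, 115). refcount(pp1)=2>1 -> COPY to pp3. 4 ppages; refcounts: pp0:1 pp1:1 pp2:1 pp3:1
Op 4: read(P1, v0) -> 18. No state change.
Op 5: write(P0, v0, 190). refcount(pp2)=1 -> write in place. 4 ppages; refcounts: pp0:1 pp1:1 pp2:1 pp3:1
Op 6: fork(P0) -> P2. 4 ppages; refcounts: pp0:1 pp1:2 pp2:2 pp3:1
Op 7: fork(P0) -> P3. 4 ppages; refcounts: pp0:1 pp1:3 pp2:3 pp3:1
Op 8: write(P3, v1, 133). refcount(pp1)=3>1 -> COPY to pp4. 5 ppages; refcounts: pp0:1 pp1:2 pp2:3 pp3:1 pp4:1
Op 9: write(P3, v1, 144). refcount(pp4)=1 -> write in place. 5 ppages; refcounts: pp0:1 pp1:2 pp2:3 pp3:1 pp4:1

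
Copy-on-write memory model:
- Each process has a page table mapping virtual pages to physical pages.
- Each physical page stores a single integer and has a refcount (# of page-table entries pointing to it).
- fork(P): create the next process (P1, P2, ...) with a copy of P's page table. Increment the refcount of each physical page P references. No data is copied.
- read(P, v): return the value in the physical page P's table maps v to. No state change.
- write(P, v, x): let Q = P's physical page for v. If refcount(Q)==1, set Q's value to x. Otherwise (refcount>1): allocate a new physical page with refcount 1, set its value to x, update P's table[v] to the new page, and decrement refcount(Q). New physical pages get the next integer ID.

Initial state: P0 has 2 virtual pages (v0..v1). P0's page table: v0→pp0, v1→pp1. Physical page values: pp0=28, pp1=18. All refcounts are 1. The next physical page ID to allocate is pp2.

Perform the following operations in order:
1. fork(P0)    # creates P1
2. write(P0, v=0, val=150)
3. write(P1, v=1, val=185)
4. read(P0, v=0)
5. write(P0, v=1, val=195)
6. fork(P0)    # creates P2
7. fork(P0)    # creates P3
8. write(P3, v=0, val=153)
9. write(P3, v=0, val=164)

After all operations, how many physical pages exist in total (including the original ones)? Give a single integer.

Answer: 5

Derivation:
Op 1: fork(P0) -> P1. 2 ppages; refcounts: pp0:2 pp1:2
Op 2: write(P0, v0, 150). refcount(pp0)=2>1 -> COPY to pp2. 3 ppages; refcounts: pp0:1 pp1:2 pp2:1
Op 3: write(P1, v1, 185). refcount(pp1)=2>1 -> COPY to pp3. 4 ppages; refcounts: pp0:1 pp1:1 pp2:1 pp3:1
Op 4: read(P0, v0) -> 150. No state change.
Op 5: write(P0, v1, 195). refcount(pp1)=1 -> write in place. 4 ppages; refcounts: pp0:1 pp1:1 pp2:1 pp3:1
Op 6: fork(P0) -> P2. 4 ppages; refcounts: pp0:1 pp1:2 pp2:2 pp3:1
Op 7: fork(P0) -> P3. 4 ppages; refcounts: pp0:1 pp1:3 pp2:3 pp3:1
Op 8: write(P3, v0, 153). refcount(pp2)=3>1 -> COPY to pp4. 5 ppages; refcounts: pp0:1 pp1:3 pp2:2 pp3:1 pp4:1
Op 9: write(P3, v0, 164). refcount(pp4)=1 -> write in place. 5 ppages; refcounts: pp0:1 pp1:3 pp2:2 pp3:1 pp4:1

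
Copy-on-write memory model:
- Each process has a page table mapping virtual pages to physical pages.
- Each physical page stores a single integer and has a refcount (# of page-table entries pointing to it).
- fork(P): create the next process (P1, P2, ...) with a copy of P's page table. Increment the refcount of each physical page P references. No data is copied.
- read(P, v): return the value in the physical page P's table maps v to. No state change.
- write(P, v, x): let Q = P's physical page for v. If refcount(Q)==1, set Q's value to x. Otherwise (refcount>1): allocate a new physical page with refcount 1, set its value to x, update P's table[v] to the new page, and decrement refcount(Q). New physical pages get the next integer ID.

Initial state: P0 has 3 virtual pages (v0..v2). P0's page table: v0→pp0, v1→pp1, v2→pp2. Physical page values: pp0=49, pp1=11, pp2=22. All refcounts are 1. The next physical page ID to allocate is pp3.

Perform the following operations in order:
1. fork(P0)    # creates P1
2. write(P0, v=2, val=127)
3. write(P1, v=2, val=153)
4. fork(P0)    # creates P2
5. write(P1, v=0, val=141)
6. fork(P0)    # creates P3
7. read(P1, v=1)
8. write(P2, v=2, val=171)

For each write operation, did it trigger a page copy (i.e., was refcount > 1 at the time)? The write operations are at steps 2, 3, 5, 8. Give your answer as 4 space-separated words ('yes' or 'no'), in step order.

Op 1: fork(P0) -> P1. 3 ppages; refcounts: pp0:2 pp1:2 pp2:2
Op 2: write(P0, v2, 127). refcount(pp2)=2>1 -> COPY to pp3. 4 ppages; refcounts: pp0:2 pp1:2 pp2:1 pp3:1
Op 3: write(P1, v2, 153). refcount(pp2)=1 -> write in place. 4 ppages; refcounts: pp0:2 pp1:2 pp2:1 pp3:1
Op 4: fork(P0) -> P2. 4 ppages; refcounts: pp0:3 pp1:3 pp2:1 pp3:2
Op 5: write(P1, v0, 141). refcount(pp0)=3>1 -> COPY to pp4. 5 ppages; refcounts: pp0:2 pp1:3 pp2:1 pp3:2 pp4:1
Op 6: fork(P0) -> P3. 5 ppages; refcounts: pp0:3 pp1:4 pp2:1 pp3:3 pp4:1
Op 7: read(P1, v1) -> 11. No state change.
Op 8: write(P2, v2, 171). refcount(pp3)=3>1 -> COPY to pp5. 6 ppages; refcounts: pp0:3 pp1:4 pp2:1 pp3:2 pp4:1 pp5:1

yes no yes yes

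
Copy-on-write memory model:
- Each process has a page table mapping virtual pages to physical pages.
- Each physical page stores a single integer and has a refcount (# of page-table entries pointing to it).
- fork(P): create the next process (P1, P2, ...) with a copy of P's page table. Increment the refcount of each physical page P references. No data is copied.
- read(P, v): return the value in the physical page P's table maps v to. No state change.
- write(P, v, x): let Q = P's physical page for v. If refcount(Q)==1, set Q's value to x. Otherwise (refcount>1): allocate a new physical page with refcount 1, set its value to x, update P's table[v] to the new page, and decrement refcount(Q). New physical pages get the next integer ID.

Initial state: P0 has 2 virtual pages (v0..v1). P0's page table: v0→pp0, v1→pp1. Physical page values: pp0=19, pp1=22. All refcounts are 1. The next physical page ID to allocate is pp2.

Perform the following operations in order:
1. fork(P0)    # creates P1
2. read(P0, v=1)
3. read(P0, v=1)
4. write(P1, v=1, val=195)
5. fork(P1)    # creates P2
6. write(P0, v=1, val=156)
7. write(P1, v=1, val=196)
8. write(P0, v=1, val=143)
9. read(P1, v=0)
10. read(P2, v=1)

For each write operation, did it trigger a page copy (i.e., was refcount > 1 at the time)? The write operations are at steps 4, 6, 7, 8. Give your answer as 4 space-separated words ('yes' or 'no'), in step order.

Op 1: fork(P0) -> P1. 2 ppages; refcounts: pp0:2 pp1:2
Op 2: read(P0, v1) -> 22. No state change.
Op 3: read(P0, v1) -> 22. No state change.
Op 4: write(P1, v1, 195). refcount(pp1)=2>1 -> COPY to pp2. 3 ppages; refcounts: pp0:2 pp1:1 pp2:1
Op 5: fork(P1) -> P2. 3 ppages; refcounts: pp0:3 pp1:1 pp2:2
Op 6: write(P0, v1, 156). refcount(pp1)=1 -> write in place. 3 ppages; refcounts: pp0:3 pp1:1 pp2:2
Op 7: write(P1, v1, 196). refcount(pp2)=2>1 -> COPY to pp3. 4 ppages; refcounts: pp0:3 pp1:1 pp2:1 pp3:1
Op 8: write(P0, v1, 143). refcount(pp1)=1 -> write in place. 4 ppages; refcounts: pp0:3 pp1:1 pp2:1 pp3:1
Op 9: read(P1, v0) -> 19. No state change.
Op 10: read(P2, v1) -> 195. No state change.

yes no yes no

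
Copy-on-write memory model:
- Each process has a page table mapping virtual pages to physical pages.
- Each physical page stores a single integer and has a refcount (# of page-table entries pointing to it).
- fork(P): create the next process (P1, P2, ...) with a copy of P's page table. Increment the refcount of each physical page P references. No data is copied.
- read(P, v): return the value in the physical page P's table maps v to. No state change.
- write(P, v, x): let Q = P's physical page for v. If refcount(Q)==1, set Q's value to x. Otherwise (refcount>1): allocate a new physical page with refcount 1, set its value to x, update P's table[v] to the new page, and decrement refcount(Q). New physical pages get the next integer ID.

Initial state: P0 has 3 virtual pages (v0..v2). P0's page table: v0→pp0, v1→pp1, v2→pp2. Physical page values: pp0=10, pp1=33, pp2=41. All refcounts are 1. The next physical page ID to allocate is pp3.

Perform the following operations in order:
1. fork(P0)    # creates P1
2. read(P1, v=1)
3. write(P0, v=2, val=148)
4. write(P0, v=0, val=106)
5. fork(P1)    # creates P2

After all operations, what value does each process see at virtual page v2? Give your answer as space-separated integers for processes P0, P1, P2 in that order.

Op 1: fork(P0) -> P1. 3 ppages; refcounts: pp0:2 pp1:2 pp2:2
Op 2: read(P1, v1) -> 33. No state change.
Op 3: write(P0, v2, 148). refcount(pp2)=2>1 -> COPY to pp3. 4 ppages; refcounts: pp0:2 pp1:2 pp2:1 pp3:1
Op 4: write(P0, v0, 106). refcount(pp0)=2>1 -> COPY to pp4. 5 ppages; refcounts: pp0:1 pp1:2 pp2:1 pp3:1 pp4:1
Op 5: fork(P1) -> P2. 5 ppages; refcounts: pp0:2 pp1:3 pp2:2 pp3:1 pp4:1
P0: v2 -> pp3 = 148
P1: v2 -> pp2 = 41
P2: v2 -> pp2 = 41

Answer: 148 41 41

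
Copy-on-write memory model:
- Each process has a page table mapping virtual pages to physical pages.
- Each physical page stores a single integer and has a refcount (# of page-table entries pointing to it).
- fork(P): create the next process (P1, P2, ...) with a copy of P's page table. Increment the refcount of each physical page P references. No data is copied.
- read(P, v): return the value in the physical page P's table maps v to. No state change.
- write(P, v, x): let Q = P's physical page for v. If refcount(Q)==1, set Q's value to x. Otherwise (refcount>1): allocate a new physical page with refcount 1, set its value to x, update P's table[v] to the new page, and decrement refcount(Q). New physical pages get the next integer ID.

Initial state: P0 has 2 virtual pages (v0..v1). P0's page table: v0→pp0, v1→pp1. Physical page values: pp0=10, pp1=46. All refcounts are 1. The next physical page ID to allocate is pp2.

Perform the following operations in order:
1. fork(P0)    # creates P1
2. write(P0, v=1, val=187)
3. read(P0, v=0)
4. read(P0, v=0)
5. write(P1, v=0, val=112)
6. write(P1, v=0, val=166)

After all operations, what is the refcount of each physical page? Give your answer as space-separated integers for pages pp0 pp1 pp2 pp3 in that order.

Op 1: fork(P0) -> P1. 2 ppages; refcounts: pp0:2 pp1:2
Op 2: write(P0, v1, 187). refcount(pp1)=2>1 -> COPY to pp2. 3 ppages; refcounts: pp0:2 pp1:1 pp2:1
Op 3: read(P0, v0) -> 10. No state change.
Op 4: read(P0, v0) -> 10. No state change.
Op 5: write(P1, v0, 112). refcount(pp0)=2>1 -> COPY to pp3. 4 ppages; refcounts: pp0:1 pp1:1 pp2:1 pp3:1
Op 6: write(P1, v0, 166). refcount(pp3)=1 -> write in place. 4 ppages; refcounts: pp0:1 pp1:1 pp2:1 pp3:1

Answer: 1 1 1 1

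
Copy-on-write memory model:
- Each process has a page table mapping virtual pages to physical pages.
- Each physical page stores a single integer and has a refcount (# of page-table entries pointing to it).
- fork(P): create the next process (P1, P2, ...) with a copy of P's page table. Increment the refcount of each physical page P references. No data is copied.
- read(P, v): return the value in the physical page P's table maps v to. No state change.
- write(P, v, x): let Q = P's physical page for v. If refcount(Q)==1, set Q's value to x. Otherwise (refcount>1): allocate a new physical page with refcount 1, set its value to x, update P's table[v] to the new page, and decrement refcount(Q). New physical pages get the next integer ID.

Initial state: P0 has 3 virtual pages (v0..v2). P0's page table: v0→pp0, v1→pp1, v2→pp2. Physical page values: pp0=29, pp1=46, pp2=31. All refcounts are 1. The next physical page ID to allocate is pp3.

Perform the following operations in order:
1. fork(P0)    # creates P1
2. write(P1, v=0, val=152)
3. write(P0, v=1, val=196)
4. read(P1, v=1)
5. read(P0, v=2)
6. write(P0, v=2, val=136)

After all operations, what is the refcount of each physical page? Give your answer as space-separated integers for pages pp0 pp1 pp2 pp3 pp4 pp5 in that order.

Op 1: fork(P0) -> P1. 3 ppages; refcounts: pp0:2 pp1:2 pp2:2
Op 2: write(P1, v0, 152). refcount(pp0)=2>1 -> COPY to pp3. 4 ppages; refcounts: pp0:1 pp1:2 pp2:2 pp3:1
Op 3: write(P0, v1, 196). refcount(pp1)=2>1 -> COPY to pp4. 5 ppages; refcounts: pp0:1 pp1:1 pp2:2 pp3:1 pp4:1
Op 4: read(P1, v1) -> 46. No state change.
Op 5: read(P0, v2) -> 31. No state change.
Op 6: write(P0, v2, 136). refcount(pp2)=2>1 -> COPY to pp5. 6 ppages; refcounts: pp0:1 pp1:1 pp2:1 pp3:1 pp4:1 pp5:1

Answer: 1 1 1 1 1 1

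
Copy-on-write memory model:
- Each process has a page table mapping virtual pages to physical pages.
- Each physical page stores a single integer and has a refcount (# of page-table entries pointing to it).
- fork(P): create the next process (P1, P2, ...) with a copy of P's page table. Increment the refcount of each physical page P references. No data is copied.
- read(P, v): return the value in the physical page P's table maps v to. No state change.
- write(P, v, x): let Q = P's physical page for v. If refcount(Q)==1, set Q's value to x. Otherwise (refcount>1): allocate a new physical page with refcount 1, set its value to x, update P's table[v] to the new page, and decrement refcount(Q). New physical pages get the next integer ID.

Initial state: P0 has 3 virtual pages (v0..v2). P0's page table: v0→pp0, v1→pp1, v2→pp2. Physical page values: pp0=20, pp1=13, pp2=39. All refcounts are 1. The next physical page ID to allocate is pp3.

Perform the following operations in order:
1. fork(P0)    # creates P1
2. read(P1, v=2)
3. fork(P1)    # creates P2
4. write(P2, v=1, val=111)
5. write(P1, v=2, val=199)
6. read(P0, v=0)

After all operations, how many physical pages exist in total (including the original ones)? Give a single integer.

Answer: 5

Derivation:
Op 1: fork(P0) -> P1. 3 ppages; refcounts: pp0:2 pp1:2 pp2:2
Op 2: read(P1, v2) -> 39. No state change.
Op 3: fork(P1) -> P2. 3 ppages; refcounts: pp0:3 pp1:3 pp2:3
Op 4: write(P2, v1, 111). refcount(pp1)=3>1 -> COPY to pp3. 4 ppages; refcounts: pp0:3 pp1:2 pp2:3 pp3:1
Op 5: write(P1, v2, 199). refcount(pp2)=3>1 -> COPY to pp4. 5 ppages; refcounts: pp0:3 pp1:2 pp2:2 pp3:1 pp4:1
Op 6: read(P0, v0) -> 20. No state change.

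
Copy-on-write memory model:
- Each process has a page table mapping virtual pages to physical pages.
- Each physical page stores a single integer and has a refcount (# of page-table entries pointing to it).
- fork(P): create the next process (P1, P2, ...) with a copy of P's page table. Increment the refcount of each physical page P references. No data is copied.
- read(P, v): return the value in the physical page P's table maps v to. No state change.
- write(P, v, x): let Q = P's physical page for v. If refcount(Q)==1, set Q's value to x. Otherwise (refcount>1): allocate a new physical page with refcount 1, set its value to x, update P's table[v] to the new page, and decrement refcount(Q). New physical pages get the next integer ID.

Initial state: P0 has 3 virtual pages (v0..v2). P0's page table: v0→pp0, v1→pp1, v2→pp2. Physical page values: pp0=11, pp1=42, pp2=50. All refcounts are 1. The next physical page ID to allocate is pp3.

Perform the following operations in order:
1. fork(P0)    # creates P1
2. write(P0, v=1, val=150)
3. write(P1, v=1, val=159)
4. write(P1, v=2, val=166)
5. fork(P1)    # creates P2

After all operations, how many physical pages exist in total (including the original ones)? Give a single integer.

Answer: 5

Derivation:
Op 1: fork(P0) -> P1. 3 ppages; refcounts: pp0:2 pp1:2 pp2:2
Op 2: write(P0, v1, 150). refcount(pp1)=2>1 -> COPY to pp3. 4 ppages; refcounts: pp0:2 pp1:1 pp2:2 pp3:1
Op 3: write(P1, v1, 159). refcount(pp1)=1 -> write in place. 4 ppages; refcounts: pp0:2 pp1:1 pp2:2 pp3:1
Op 4: write(P1, v2, 166). refcount(pp2)=2>1 -> COPY to pp4. 5 ppages; refcounts: pp0:2 pp1:1 pp2:1 pp3:1 pp4:1
Op 5: fork(P1) -> P2. 5 ppages; refcounts: pp0:3 pp1:2 pp2:1 pp3:1 pp4:2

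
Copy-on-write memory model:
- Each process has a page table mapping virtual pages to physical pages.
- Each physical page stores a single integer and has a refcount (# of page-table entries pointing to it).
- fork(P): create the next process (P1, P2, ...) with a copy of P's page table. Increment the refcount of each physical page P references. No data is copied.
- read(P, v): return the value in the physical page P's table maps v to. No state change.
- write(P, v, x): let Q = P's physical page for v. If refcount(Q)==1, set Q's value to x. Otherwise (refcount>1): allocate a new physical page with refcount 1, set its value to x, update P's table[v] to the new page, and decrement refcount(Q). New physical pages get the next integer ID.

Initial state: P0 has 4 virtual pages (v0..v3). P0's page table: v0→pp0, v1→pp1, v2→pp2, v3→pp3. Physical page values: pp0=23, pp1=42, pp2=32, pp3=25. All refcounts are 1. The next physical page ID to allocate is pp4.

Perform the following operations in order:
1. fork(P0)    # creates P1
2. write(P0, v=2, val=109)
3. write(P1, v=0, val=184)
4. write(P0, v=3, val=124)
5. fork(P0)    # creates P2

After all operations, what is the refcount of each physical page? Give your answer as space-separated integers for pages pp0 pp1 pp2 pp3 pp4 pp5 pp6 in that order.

Answer: 2 3 1 1 2 1 2

Derivation:
Op 1: fork(P0) -> P1. 4 ppages; refcounts: pp0:2 pp1:2 pp2:2 pp3:2
Op 2: write(P0, v2, 109). refcount(pp2)=2>1 -> COPY to pp4. 5 ppages; refcounts: pp0:2 pp1:2 pp2:1 pp3:2 pp4:1
Op 3: write(P1, v0, 184). refcount(pp0)=2>1 -> COPY to pp5. 6 ppages; refcounts: pp0:1 pp1:2 pp2:1 pp3:2 pp4:1 pp5:1
Op 4: write(P0, v3, 124). refcount(pp3)=2>1 -> COPY to pp6. 7 ppages; refcounts: pp0:1 pp1:2 pp2:1 pp3:1 pp4:1 pp5:1 pp6:1
Op 5: fork(P0) -> P2. 7 ppages; refcounts: pp0:2 pp1:3 pp2:1 pp3:1 pp4:2 pp5:1 pp6:2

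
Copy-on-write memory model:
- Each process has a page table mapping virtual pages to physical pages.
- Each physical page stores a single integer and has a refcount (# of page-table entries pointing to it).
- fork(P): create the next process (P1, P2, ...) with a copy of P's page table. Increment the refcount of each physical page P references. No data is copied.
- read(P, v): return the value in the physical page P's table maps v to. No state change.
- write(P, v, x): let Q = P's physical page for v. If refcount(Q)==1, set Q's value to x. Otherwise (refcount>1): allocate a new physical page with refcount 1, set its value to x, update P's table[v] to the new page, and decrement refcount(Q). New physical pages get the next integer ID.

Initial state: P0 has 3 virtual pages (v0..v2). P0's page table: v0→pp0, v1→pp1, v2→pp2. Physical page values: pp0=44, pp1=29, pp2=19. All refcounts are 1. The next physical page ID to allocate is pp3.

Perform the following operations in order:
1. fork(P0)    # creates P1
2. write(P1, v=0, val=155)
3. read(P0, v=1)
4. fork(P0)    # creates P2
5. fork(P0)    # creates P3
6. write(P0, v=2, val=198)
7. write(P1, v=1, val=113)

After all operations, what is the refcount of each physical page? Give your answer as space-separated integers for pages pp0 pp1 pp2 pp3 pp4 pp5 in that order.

Op 1: fork(P0) -> P1. 3 ppages; refcounts: pp0:2 pp1:2 pp2:2
Op 2: write(P1, v0, 155). refcount(pp0)=2>1 -> COPY to pp3. 4 ppages; refcounts: pp0:1 pp1:2 pp2:2 pp3:1
Op 3: read(P0, v1) -> 29. No state change.
Op 4: fork(P0) -> P2. 4 ppages; refcounts: pp0:2 pp1:3 pp2:3 pp3:1
Op 5: fork(P0) -> P3. 4 ppages; refcounts: pp0:3 pp1:4 pp2:4 pp3:1
Op 6: write(P0, v2, 198). refcount(pp2)=4>1 -> COPY to pp4. 5 ppages; refcounts: pp0:3 pp1:4 pp2:3 pp3:1 pp4:1
Op 7: write(P1, v1, 113). refcount(pp1)=4>1 -> COPY to pp5. 6 ppages; refcounts: pp0:3 pp1:3 pp2:3 pp3:1 pp4:1 pp5:1

Answer: 3 3 3 1 1 1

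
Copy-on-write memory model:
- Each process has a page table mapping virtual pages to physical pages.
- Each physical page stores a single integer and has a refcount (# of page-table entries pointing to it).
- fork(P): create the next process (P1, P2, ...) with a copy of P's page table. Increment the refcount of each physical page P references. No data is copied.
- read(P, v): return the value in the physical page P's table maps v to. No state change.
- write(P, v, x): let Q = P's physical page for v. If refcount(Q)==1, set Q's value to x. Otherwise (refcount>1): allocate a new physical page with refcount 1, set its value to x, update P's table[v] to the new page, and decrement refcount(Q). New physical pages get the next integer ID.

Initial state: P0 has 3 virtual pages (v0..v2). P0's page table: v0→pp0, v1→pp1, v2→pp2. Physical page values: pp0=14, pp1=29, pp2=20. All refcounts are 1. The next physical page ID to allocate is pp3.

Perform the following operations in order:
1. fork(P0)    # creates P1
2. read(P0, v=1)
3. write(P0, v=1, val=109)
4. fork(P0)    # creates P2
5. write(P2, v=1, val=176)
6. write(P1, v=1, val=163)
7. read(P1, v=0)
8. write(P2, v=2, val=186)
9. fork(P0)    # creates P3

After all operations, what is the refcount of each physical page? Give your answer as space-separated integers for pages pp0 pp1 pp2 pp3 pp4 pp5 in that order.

Answer: 4 1 3 2 1 1

Derivation:
Op 1: fork(P0) -> P1. 3 ppages; refcounts: pp0:2 pp1:2 pp2:2
Op 2: read(P0, v1) -> 29. No state change.
Op 3: write(P0, v1, 109). refcount(pp1)=2>1 -> COPY to pp3. 4 ppages; refcounts: pp0:2 pp1:1 pp2:2 pp3:1
Op 4: fork(P0) -> P2. 4 ppages; refcounts: pp0:3 pp1:1 pp2:3 pp3:2
Op 5: write(P2, v1, 176). refcount(pp3)=2>1 -> COPY to pp4. 5 ppages; refcounts: pp0:3 pp1:1 pp2:3 pp3:1 pp4:1
Op 6: write(P1, v1, 163). refcount(pp1)=1 -> write in place. 5 ppages; refcounts: pp0:3 pp1:1 pp2:3 pp3:1 pp4:1
Op 7: read(P1, v0) -> 14. No state change.
Op 8: write(P2, v2, 186). refcount(pp2)=3>1 -> COPY to pp5. 6 ppages; refcounts: pp0:3 pp1:1 pp2:2 pp3:1 pp4:1 pp5:1
Op 9: fork(P0) -> P3. 6 ppages; refcounts: pp0:4 pp1:1 pp2:3 pp3:2 pp4:1 pp5:1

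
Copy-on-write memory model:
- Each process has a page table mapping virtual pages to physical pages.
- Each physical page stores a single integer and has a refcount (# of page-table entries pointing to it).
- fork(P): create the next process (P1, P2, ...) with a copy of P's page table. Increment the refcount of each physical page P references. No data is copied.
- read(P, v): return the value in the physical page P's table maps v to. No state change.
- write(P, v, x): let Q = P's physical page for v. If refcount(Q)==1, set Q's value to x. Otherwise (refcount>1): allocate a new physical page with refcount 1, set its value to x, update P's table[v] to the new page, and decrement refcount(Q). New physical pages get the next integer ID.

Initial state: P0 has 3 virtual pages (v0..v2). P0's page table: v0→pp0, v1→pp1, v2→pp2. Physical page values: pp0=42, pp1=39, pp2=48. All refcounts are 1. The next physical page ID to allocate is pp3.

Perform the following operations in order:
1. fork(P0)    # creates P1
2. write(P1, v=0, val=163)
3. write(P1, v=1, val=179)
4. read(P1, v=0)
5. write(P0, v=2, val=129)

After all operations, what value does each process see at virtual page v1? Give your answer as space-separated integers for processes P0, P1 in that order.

Answer: 39 179

Derivation:
Op 1: fork(P0) -> P1. 3 ppages; refcounts: pp0:2 pp1:2 pp2:2
Op 2: write(P1, v0, 163). refcount(pp0)=2>1 -> COPY to pp3. 4 ppages; refcounts: pp0:1 pp1:2 pp2:2 pp3:1
Op 3: write(P1, v1, 179). refcount(pp1)=2>1 -> COPY to pp4. 5 ppages; refcounts: pp0:1 pp1:1 pp2:2 pp3:1 pp4:1
Op 4: read(P1, v0) -> 163. No state change.
Op 5: write(P0, v2, 129). refcount(pp2)=2>1 -> COPY to pp5. 6 ppages; refcounts: pp0:1 pp1:1 pp2:1 pp3:1 pp4:1 pp5:1
P0: v1 -> pp1 = 39
P1: v1 -> pp4 = 179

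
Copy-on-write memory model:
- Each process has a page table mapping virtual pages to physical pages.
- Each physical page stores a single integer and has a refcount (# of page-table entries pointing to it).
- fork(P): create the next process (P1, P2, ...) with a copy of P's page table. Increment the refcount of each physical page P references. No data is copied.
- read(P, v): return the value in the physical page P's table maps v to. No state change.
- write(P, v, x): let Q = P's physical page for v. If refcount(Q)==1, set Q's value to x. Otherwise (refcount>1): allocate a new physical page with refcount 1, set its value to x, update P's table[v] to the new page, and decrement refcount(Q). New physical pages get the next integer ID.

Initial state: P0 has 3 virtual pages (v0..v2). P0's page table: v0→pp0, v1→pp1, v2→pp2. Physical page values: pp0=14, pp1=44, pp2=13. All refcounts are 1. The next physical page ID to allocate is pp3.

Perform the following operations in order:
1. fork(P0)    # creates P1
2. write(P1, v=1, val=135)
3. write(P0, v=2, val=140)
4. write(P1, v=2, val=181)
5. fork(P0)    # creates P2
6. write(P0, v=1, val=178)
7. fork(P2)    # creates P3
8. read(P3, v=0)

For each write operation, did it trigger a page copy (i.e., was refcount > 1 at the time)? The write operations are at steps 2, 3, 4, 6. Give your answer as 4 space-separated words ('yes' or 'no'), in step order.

Op 1: fork(P0) -> P1. 3 ppages; refcounts: pp0:2 pp1:2 pp2:2
Op 2: write(P1, v1, 135). refcount(pp1)=2>1 -> COPY to pp3. 4 ppages; refcounts: pp0:2 pp1:1 pp2:2 pp3:1
Op 3: write(P0, v2, 140). refcount(pp2)=2>1 -> COPY to pp4. 5 ppages; refcounts: pp0:2 pp1:1 pp2:1 pp3:1 pp4:1
Op 4: write(P1, v2, 181). refcount(pp2)=1 -> write in place. 5 ppages; refcounts: pp0:2 pp1:1 pp2:1 pp3:1 pp4:1
Op 5: fork(P0) -> P2. 5 ppages; refcounts: pp0:3 pp1:2 pp2:1 pp3:1 pp4:2
Op 6: write(P0, v1, 178). refcount(pp1)=2>1 -> COPY to pp5. 6 ppages; refcounts: pp0:3 pp1:1 pp2:1 pp3:1 pp4:2 pp5:1
Op 7: fork(P2) -> P3. 6 ppages; refcounts: pp0:4 pp1:2 pp2:1 pp3:1 pp4:3 pp5:1
Op 8: read(P3, v0) -> 14. No state change.

yes yes no yes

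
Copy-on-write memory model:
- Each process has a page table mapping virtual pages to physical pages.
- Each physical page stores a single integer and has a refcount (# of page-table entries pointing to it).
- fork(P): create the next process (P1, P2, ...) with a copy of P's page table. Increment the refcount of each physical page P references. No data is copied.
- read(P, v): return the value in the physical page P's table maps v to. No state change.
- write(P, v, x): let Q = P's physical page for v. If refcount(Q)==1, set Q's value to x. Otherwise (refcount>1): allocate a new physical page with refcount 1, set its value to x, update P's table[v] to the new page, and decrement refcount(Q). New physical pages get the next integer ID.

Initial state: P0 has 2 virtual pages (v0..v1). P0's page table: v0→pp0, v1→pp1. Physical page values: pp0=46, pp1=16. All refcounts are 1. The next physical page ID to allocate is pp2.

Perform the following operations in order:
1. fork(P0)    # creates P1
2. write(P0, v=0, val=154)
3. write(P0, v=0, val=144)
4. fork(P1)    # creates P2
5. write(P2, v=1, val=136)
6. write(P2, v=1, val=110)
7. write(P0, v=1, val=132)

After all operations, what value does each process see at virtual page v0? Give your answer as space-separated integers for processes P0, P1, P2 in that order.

Answer: 144 46 46

Derivation:
Op 1: fork(P0) -> P1. 2 ppages; refcounts: pp0:2 pp1:2
Op 2: write(P0, v0, 154). refcount(pp0)=2>1 -> COPY to pp2. 3 ppages; refcounts: pp0:1 pp1:2 pp2:1
Op 3: write(P0, v0, 144). refcount(pp2)=1 -> write in place. 3 ppages; refcounts: pp0:1 pp1:2 pp2:1
Op 4: fork(P1) -> P2. 3 ppages; refcounts: pp0:2 pp1:3 pp2:1
Op 5: write(P2, v1, 136). refcount(pp1)=3>1 -> COPY to pp3. 4 ppages; refcounts: pp0:2 pp1:2 pp2:1 pp3:1
Op 6: write(P2, v1, 110). refcount(pp3)=1 -> write in place. 4 ppages; refcounts: pp0:2 pp1:2 pp2:1 pp3:1
Op 7: write(P0, v1, 132). refcount(pp1)=2>1 -> COPY to pp4. 5 ppages; refcounts: pp0:2 pp1:1 pp2:1 pp3:1 pp4:1
P0: v0 -> pp2 = 144
P1: v0 -> pp0 = 46
P2: v0 -> pp0 = 46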